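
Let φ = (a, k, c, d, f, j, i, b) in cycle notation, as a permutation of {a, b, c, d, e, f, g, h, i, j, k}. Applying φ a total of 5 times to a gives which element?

j

a lies in the 8-cycle (a, k, c, d, f, j, i, b).
Advancing 5 steps from a: a → k → c → d → f → j.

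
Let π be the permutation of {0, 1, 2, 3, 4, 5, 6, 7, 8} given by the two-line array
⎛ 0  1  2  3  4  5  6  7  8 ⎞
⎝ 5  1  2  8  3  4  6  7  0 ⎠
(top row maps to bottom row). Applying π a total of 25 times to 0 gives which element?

Tracing 0 → 5 → … returns to 0 after 5 steps, so 0 lies in a 5-cycle (0 5 4 3 8).
Since the cycle has length 5, π^25 acts on it the same as π^0 (25 mod 5 = 0).
So π^25(0) = 0.

0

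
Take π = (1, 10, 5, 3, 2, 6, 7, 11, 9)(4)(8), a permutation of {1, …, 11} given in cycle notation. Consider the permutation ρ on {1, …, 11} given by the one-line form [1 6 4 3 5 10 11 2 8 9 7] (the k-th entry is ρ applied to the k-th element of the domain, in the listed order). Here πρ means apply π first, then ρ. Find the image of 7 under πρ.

7

π(7) = 11, then ρ(11) = 7; composing gives (πρ)(7) = 7.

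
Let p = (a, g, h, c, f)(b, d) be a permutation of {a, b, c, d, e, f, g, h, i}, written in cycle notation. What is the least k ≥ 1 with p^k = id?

10

The cycle type of p is (5, 2, 1, 1).
The order is lcm(5, 2) = 10.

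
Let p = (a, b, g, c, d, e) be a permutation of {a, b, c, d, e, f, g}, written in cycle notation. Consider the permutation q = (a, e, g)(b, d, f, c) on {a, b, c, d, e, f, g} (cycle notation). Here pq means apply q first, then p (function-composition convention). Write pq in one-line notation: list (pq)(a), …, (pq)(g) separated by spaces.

(pq)(x) = p(q(x)). Computing each image: p(q(a)) = p(e) = a, p(q(b)) = p(d) = e, p(q(c)) = p(b) = g, p(q(d)) = p(f) = f, p(q(e)) = p(g) = c, p(q(f)) = p(c) = d, p(q(g)) = p(a) = b.
Hence pq = [a e g f c d b].

a e g f c d b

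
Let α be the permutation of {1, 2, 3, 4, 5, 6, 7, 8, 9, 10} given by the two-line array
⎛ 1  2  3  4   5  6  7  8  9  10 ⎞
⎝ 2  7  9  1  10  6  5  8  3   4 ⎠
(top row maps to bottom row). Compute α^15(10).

2

Tracing 10 → 4 → … returns to 10 after 6 steps, so 10 lies in a 6-cycle (1, 2, 7, 5, 10, 4).
Powers repeat with period 6 on this cycle, and 15 mod 6 = 3, so α^15(10) = α^3(10).
Advancing 3 steps from 10: 10 → 4 → 1 → 2.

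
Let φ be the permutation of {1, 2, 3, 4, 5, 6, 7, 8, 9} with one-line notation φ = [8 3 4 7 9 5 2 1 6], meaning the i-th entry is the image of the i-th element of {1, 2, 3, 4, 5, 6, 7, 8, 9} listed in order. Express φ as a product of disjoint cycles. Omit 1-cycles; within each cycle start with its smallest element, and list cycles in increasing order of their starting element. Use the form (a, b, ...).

(1, 8)(2, 3, 4, 7)(5, 9, 6)

From 1: 1 → 8 → 1, closing the cycle (1, 8).
Repeating from the next unused element and collecting all non-trivial cycles gives (1, 8)(2, 3, 4, 7)(5, 9, 6).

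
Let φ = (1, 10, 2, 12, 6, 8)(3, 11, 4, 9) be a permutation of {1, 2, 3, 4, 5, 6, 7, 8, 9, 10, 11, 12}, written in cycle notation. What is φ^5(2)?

2 lies in the 6-cycle (1, 10, 2, 12, 6, 8).
Stepping 5 places around the cycle: 2 → 12 → 6 → 8 → 1 → 10.

10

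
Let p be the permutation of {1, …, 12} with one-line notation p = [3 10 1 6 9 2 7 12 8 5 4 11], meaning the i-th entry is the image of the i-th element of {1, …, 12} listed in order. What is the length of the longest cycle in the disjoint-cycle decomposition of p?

Decomposing into disjoint cycles gives (1, 3)(2, 10, 5, 9, 8, 12, 11, 4, 6); the longest has length 9.

9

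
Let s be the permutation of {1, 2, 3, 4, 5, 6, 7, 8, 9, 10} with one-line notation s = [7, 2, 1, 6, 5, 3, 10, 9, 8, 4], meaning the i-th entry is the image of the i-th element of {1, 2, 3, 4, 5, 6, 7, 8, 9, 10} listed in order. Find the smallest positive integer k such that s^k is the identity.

Writing s as disjoint cycles, the cycle lengths are 6, 2, 1, 1.
The order is lcm(6, 2) = 6.

6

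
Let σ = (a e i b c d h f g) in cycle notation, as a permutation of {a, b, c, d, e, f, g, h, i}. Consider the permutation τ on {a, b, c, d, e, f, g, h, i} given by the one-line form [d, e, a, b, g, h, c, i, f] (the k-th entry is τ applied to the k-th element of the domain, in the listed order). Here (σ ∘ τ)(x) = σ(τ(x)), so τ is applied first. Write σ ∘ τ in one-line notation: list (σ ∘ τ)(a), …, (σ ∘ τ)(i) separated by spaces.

h i e c a f d b g

For each element, apply τ then σ: a → d → h; b → e → i; c → a → e; d → b → c; e → g → a; f → h → f; g → c → d; h → i → b; i → f → g.
Collecting the images, σ ∘ τ = [h i e c a f d b g].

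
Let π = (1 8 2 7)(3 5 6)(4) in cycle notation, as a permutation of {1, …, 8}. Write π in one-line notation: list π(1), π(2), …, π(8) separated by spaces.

8 7 5 4 6 3 1 2

Each element maps to the next entry in its cycle (wrapping to the front): 1→8, 2→7, 3→5, 4→4, 5→6, 6→3, 7→1, 8→2.
Listing these in domain order gives 8 7 5 4 6 3 1 2.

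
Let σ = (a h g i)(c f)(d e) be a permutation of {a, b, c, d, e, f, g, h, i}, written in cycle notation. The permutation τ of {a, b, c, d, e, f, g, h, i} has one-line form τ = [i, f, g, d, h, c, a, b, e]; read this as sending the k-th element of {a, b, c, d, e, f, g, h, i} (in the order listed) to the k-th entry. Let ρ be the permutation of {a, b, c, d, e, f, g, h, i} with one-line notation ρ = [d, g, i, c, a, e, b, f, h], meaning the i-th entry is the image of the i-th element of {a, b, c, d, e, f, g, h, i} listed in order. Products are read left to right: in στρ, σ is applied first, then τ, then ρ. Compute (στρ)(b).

e

(στρ)(b) = ρ(τ(σ(b))). σ(b) = b, then τ(b) = f, then ρ(f) = e, so the result is e.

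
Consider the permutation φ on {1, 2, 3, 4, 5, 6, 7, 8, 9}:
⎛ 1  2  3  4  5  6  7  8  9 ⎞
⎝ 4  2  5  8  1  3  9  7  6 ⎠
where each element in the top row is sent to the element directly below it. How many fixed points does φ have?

The fixed points (elements with φ(x) = x) are {2}, so there is 1.

1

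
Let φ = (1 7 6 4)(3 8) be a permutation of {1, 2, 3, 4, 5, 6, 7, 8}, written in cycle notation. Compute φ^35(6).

6 lies in the 4-cycle (1 7 6 4).
Since the cycle has length 4, φ^35 acts on it the same as φ^3 (35 mod 4 = 3).
Stepping 3 places around the cycle: 6 → 4 → 1 → 7.

7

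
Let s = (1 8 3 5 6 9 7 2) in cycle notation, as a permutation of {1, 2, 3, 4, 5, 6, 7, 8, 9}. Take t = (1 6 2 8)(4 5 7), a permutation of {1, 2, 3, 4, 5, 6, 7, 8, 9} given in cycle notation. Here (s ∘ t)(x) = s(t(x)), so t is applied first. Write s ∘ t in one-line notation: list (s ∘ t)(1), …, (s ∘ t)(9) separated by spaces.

9 3 5 6 2 1 4 8 7

(s ∘ t)(x) = s(t(x)). Computing each image: s(t(1)) = s(6) = 9, s(t(2)) = s(8) = 3, s(t(3)) = s(3) = 5, s(t(4)) = s(5) = 6, s(t(5)) = s(7) = 2, s(t(6)) = s(2) = 1, s(t(7)) = s(4) = 4, s(t(8)) = s(1) = 8, s(t(9)) = s(9) = 7.
Hence s ∘ t = [9 3 5 6 2 1 4 8 7].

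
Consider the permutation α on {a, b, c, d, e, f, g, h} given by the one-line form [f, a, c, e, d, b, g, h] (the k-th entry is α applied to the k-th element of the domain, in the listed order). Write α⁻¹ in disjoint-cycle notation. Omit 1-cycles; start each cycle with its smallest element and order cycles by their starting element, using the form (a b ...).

The cycle decomposition of α is (a f b)(d e).
The inverse reverses every cycle; in canonical form, α⁻¹ = (a b f)(d e).

(a b f)(d e)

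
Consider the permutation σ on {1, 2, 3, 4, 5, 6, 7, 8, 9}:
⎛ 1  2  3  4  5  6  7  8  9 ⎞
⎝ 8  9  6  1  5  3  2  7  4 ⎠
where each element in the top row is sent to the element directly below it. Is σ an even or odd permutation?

In disjoint-cycle form the cycle lengths are 6, 2, 1.
A cycle is odd iff its length is even; σ has 2 even-length cycles, so sgn(σ) = (−1)^2 and σ is even.

even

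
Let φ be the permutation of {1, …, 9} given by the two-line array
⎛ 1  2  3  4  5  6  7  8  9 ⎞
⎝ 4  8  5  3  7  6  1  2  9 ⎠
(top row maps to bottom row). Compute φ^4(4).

1

Tracing 4 → 3 → … returns to 4 after 5 steps, so 4 lies in a 5-cycle (1 4 3 5 7).
Stepping 4 places around the cycle: 4 → 3 → 5 → 7 → 1.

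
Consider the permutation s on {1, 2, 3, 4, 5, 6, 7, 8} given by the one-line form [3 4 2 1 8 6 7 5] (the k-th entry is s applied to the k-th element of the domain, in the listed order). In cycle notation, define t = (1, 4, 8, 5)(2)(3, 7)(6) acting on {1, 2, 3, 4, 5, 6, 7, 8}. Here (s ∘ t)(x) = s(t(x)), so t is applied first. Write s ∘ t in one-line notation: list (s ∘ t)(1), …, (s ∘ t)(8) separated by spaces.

(s ∘ t)(x) = s(t(x)). Computing each image: s(t(1)) = s(4) = 1, s(t(2)) = s(2) = 4, s(t(3)) = s(7) = 7, s(t(4)) = s(8) = 5, s(t(5)) = s(1) = 3, s(t(6)) = s(6) = 6, s(t(7)) = s(3) = 2, s(t(8)) = s(5) = 8.
Hence s ∘ t = [1 4 7 5 3 6 2 8].

1 4 7 5 3 6 2 8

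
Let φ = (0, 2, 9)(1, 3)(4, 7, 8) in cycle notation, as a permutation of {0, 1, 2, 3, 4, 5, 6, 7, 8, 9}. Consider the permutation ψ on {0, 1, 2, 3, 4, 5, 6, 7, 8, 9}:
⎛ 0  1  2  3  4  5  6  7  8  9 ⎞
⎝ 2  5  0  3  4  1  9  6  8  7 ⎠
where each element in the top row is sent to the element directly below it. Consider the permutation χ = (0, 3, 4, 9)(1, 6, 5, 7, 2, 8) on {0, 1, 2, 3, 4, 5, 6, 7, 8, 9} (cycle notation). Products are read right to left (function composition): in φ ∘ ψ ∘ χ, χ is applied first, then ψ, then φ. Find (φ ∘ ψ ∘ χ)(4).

8

(φ ∘ ψ ∘ χ)(4) = φ(ψ(χ(4))). χ(4) = 9, then ψ(9) = 7, then φ(7) = 8, so the result is 8.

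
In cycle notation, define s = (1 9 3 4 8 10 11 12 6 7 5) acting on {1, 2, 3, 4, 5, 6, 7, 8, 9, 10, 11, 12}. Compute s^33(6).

6 lies in the 11-cycle (1 9 3 4 8 10 11 12 6 7 5).
Powers repeat with period 11 on this cycle, and 33 mod 11 = 0, so s^33(6) = s^0(6).
So s^33(6) = 6.

6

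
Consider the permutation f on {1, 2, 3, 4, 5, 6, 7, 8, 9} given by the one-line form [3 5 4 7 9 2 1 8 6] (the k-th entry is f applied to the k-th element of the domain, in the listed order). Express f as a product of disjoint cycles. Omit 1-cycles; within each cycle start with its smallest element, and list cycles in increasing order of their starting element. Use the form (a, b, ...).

(1, 3, 4, 7)(2, 5, 9, 6)

From 1: 1 → 3 → 4 → 7 → 1, closing the cycle (1, 3, 4, 7).
Continuing from each remaining unvisited element yields (1, 3, 4, 7)(2, 5, 9, 6).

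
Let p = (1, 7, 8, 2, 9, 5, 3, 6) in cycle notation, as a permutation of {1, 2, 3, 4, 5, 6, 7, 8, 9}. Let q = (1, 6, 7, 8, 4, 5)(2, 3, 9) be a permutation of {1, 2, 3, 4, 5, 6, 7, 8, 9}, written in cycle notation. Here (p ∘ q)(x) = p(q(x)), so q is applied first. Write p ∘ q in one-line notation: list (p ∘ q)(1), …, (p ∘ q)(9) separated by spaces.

Chase each element through q then p: 1 → 6 → 1; 2 → 3 → 6; 3 → 9 → 5; 4 → 5 → 3; 5 → 1 → 7; 6 → 7 → 8; 7 → 8 → 2; 8 → 4 → 4; 9 → 2 → 9.
Collecting the images, p ∘ q = [1 6 5 3 7 8 2 4 9].

1 6 5 3 7 8 2 4 9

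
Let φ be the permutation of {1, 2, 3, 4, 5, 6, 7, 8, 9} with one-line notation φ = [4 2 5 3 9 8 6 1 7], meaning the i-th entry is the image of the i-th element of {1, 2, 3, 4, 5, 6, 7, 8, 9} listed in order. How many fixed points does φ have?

1

The fixed points (elements with φ(x) = x) are {2}, so there is 1.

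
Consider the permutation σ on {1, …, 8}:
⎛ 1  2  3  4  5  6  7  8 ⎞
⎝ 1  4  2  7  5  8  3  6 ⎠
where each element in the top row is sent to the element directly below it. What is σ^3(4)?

Tracing 4 → 7 → … returns to 4 after 4 steps, so 4 lies in a 4-cycle (2 4 7 3).
Stepping 3 places around the cycle: 4 → 7 → 3 → 2.

2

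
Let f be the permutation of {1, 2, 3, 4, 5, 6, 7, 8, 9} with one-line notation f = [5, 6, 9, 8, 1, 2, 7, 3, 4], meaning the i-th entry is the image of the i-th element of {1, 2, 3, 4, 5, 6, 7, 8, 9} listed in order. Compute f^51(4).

Tracing 4 → 8 → … returns to 4 after 4 steps, so 4 lies in a 4-cycle (3, 9, 4, 8).
Powers repeat with period 4 on this cycle, and 51 mod 4 = 3, so f^51(4) = f^3(4).
Advancing 3 steps from 4: 4 → 8 → 3 → 9.

9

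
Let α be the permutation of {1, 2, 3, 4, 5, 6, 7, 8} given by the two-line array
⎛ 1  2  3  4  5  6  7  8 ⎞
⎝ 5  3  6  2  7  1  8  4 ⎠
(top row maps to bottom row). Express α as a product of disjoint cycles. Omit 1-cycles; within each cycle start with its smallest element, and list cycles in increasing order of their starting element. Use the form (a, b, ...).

(1, 5, 7, 8, 4, 2, 3, 6)

Start at 1 and follow images: 1 → 5 → 7 → 8 → 4 → 2 → 3 → 6 → 1, giving the cycle (1, 5, 7, 8, 4, 2, 3, 6).
Repeating from the next unused element and collecting all non-trivial cycles gives (1, 5, 7, 8, 4, 2, 3, 6).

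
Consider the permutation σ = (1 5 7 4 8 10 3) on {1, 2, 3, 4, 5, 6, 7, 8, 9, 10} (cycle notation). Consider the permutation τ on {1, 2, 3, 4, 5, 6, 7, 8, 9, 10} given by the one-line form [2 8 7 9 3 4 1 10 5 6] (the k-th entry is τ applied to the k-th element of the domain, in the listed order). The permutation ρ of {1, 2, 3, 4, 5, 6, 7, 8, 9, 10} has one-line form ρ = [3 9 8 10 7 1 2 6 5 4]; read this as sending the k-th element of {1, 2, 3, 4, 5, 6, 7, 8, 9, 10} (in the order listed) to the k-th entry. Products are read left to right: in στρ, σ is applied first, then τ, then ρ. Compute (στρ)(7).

5

Apply the permutations in order: σ(7) = 4, then τ(4) = 9, then ρ(9) = 5. So (στρ)(7) = 5.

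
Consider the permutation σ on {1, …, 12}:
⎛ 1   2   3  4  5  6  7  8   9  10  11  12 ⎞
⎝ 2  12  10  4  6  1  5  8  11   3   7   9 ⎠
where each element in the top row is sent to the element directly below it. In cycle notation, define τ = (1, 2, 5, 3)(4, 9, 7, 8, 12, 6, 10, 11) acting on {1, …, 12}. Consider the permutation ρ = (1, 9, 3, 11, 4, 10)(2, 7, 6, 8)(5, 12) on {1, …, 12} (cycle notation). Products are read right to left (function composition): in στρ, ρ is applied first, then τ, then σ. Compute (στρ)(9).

(στρ)(9) = σ(τ(ρ(9))). ρ(9) = 3, then τ(3) = 1, then σ(1) = 2, so the result is 2.

2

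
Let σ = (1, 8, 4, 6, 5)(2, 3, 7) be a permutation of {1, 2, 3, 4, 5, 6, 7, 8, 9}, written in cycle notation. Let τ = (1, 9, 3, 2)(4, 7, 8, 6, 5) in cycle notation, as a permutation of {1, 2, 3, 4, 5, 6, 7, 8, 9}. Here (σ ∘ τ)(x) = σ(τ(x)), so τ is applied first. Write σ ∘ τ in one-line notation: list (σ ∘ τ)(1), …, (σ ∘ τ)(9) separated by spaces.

For each element, apply τ then σ: 1 → 9 → 9; 2 → 1 → 8; 3 → 2 → 3; 4 → 7 → 2; 5 → 4 → 6; 6 → 5 → 1; 7 → 8 → 4; 8 → 6 → 5; 9 → 3 → 7.
Collecting the images, σ ∘ τ = [9 8 3 2 6 1 4 5 7].

9 8 3 2 6 1 4 5 7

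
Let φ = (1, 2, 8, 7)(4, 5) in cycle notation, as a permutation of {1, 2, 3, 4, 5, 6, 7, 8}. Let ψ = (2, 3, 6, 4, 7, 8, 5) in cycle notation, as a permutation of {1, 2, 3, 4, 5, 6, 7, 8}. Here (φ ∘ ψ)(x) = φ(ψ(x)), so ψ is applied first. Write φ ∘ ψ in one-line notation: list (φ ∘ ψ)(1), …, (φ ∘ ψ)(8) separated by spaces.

2 3 6 1 8 5 7 4

(φ ∘ ψ)(x) = φ(ψ(x)). Computing each image: φ(ψ(1)) = φ(1) = 2, φ(ψ(2)) = φ(3) = 3, φ(ψ(3)) = φ(6) = 6, φ(ψ(4)) = φ(7) = 1, φ(ψ(5)) = φ(2) = 8, φ(ψ(6)) = φ(4) = 5, φ(ψ(7)) = φ(8) = 7, φ(ψ(8)) = φ(5) = 4.
Hence φ ∘ ψ = [2 3 6 1 8 5 7 4].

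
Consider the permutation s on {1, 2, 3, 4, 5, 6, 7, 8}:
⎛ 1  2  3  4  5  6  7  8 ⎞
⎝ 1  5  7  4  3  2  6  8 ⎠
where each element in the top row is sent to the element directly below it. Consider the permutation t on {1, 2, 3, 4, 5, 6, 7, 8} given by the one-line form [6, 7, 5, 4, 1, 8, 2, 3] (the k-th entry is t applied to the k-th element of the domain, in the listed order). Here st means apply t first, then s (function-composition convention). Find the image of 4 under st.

(st)(4) = s(t(4)). t(4) = 4, then s(4) = 4. So (st)(4) = 4.

4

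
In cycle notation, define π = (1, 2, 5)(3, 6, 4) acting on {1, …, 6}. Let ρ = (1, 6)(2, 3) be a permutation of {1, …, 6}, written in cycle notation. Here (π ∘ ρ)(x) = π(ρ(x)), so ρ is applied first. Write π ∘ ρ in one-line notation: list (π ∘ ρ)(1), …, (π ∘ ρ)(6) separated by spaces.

4 6 5 3 1 2

Chase each element through ρ then π: 1 → 6 → 4; 2 → 3 → 6; 3 → 2 → 5; 4 → 4 → 3; 5 → 5 → 1; 6 → 1 → 2.
So π ∘ ρ in one-line form is 4 6 5 3 1 2.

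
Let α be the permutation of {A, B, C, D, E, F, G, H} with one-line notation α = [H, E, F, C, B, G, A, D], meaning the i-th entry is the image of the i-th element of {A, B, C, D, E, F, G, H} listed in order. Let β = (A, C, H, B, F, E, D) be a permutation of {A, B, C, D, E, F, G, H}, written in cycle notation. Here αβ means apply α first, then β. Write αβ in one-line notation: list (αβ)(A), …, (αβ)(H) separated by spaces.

(αβ)(x) = β(α(x)). Computing each image: β(α(A)) = β(H) = B, β(α(B)) = β(E) = D, β(α(C)) = β(F) = E, β(α(D)) = β(C) = H, β(α(E)) = β(B) = F, β(α(F)) = β(G) = G, β(α(G)) = β(A) = C, β(α(H)) = β(D) = A.
Hence αβ = [B D E H F G C A].

B D E H F G C A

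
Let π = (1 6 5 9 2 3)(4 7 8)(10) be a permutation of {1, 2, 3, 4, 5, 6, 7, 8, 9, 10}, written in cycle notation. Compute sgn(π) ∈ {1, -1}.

-1

The cycle lengths are 6, 3, 1.
A cycle of length ℓ contributes ℓ−1 transpositions, so π is a product of 5 + 2 = 7 transpositions — odd.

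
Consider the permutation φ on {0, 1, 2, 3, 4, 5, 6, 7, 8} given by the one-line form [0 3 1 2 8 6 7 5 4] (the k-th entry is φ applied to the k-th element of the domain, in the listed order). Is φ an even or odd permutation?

In disjoint-cycle form the cycle lengths are 3, 3, 2, 1.
A cycle is odd iff its length is even; φ has 1 even-length cycle, so sgn(φ) = (−1)^1 and φ is odd.

odd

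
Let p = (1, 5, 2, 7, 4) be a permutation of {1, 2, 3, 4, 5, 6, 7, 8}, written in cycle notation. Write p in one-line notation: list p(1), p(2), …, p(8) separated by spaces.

5 7 3 1 2 6 4 8

Image by image: 1→5, 2→7, 3→3, 4→1, 5→2, 6→6, 7→4, 8→8.
So the one-line form is 5 7 3 1 2 6 4 8.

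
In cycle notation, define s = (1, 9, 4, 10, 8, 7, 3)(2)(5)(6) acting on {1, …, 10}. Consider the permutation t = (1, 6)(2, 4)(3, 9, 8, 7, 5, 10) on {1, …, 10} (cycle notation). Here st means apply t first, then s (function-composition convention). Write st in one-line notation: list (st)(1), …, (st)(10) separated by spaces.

6 10 4 2 8 9 5 3 7 1

(st)(x) = s(t(x)). Computing each image: s(t(1)) = s(6) = 6, s(t(2)) = s(4) = 10, s(t(3)) = s(9) = 4, s(t(4)) = s(2) = 2, s(t(5)) = s(10) = 8, s(t(6)) = s(1) = 9, s(t(7)) = s(5) = 5, s(t(8)) = s(7) = 3, s(t(9)) = s(8) = 7, s(t(10)) = s(3) = 1.
Hence st = [6 10 4 2 8 9 5 3 7 1].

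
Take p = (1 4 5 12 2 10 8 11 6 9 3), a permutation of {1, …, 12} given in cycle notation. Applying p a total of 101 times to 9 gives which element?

1

9 lies in the 11-cycle (1 4 5 12 2 10 8 11 6 9 3).
Since the cycle has length 11, p^101 acts on it the same as p^2 (101 mod 11 = 2).
Advancing 2 steps from 9: 9 → 3 → 1.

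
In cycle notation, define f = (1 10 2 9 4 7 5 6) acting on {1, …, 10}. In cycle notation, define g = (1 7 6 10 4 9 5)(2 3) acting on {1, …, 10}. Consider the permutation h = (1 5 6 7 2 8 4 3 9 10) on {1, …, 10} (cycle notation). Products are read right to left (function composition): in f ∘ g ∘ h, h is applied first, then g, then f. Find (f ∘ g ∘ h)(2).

8

(f ∘ g ∘ h)(2) = f(g(h(2))). h(2) = 8, then g(8) = 8, then f(8) = 8, so the result is 8.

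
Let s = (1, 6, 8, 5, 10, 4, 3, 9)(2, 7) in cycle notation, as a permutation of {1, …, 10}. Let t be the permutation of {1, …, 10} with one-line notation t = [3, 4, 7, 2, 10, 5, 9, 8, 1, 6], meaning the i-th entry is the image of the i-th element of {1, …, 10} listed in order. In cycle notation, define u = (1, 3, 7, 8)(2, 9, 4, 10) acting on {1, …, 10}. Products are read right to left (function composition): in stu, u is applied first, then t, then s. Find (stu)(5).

Chase 5: u(5) = 5; t(5) = 10; s(10) = 4. Hence (stu)(5) = 4.

4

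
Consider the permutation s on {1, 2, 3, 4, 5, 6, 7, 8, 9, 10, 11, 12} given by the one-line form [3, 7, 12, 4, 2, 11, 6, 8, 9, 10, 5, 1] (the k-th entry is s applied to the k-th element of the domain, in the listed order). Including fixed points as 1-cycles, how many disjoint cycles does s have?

The cycle decomposition is (1, 3, 12)(2, 7, 6, 11, 5)(4)(8)(9)(10), which has 6 cycles (counting 1-cycles).

6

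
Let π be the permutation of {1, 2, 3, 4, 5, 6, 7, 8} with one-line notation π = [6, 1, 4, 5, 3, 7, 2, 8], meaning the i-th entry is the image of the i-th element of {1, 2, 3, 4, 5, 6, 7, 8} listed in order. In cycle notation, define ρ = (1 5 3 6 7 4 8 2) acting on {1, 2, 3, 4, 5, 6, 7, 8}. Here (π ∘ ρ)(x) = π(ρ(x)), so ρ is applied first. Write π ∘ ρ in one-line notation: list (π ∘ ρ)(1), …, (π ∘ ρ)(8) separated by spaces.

3 6 7 8 4 2 5 1

(π ∘ ρ)(x) = π(ρ(x)). Computing each image: π(ρ(1)) = π(5) = 3, π(ρ(2)) = π(1) = 6, π(ρ(3)) = π(6) = 7, π(ρ(4)) = π(8) = 8, π(ρ(5)) = π(3) = 4, π(ρ(6)) = π(7) = 2, π(ρ(7)) = π(4) = 5, π(ρ(8)) = π(2) = 1.
Hence π ∘ ρ = [3 6 7 8 4 2 5 1].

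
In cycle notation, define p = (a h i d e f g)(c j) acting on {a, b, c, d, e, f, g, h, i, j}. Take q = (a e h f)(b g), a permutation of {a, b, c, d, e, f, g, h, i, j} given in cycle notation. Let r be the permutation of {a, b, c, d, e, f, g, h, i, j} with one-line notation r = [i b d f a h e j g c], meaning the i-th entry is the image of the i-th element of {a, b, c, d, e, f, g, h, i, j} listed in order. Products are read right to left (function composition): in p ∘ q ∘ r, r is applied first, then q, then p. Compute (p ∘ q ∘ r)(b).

a

(p ∘ q ∘ r)(b) = p(q(r(b))). r(b) = b, then q(b) = g, then p(g) = a, so the result is a.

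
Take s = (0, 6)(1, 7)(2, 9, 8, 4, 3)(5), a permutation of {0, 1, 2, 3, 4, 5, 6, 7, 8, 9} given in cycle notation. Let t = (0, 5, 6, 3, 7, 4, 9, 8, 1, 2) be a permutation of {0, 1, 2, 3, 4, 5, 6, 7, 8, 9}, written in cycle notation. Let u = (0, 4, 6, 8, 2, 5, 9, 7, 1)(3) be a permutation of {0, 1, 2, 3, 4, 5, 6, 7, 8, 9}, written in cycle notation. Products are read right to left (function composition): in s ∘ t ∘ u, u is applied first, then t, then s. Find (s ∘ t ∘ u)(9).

3

Chase 9: u(9) = 7; t(7) = 4; s(4) = 3. Hence (s ∘ t ∘ u)(9) = 3.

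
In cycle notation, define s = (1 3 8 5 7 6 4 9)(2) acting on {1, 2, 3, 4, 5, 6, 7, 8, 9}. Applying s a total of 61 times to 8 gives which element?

9

8 lies in the 8-cycle (1 3 8 5 7 6 4 9).
On an 8-cycle, s^8 is the identity, so s^61 = s^5 there (61 ≡ 5 mod 8).
Advancing 5 steps from 8: 8 → 5 → 7 → 6 → 4 → 9.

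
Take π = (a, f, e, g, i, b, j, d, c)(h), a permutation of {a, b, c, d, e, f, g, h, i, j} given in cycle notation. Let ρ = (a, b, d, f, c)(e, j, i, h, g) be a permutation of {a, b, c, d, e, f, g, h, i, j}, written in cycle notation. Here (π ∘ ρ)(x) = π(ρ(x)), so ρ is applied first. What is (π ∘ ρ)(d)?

First apply ρ: ρ(d) = f, then π(f) = e. Thus (π ∘ ρ)(d) = e.

e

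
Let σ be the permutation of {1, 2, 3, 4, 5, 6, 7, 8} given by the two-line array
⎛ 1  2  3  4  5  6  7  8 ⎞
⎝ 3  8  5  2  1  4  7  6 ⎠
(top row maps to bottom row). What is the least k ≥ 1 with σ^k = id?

Decomposing into disjoint cycles gives cycle lengths 4, 3, 1.
The order is lcm(4, 3) = 12.

12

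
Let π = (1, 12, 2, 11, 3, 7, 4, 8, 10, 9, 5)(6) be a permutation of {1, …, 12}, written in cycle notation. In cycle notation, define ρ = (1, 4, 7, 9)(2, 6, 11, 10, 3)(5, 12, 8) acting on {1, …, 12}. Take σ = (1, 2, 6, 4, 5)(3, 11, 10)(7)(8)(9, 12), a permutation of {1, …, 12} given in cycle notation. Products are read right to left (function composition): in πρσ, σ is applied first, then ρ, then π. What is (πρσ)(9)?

10

Apply the permutations in order: σ(9) = 12, then ρ(12) = 8, then π(8) = 10. So (πρσ)(9) = 10.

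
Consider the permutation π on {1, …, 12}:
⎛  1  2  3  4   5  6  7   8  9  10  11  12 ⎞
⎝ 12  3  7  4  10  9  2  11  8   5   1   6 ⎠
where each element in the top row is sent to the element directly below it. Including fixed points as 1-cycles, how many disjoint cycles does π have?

The cycle decomposition is (1, 12, 6, 9, 8, 11)(2, 3, 7)(4)(5, 10), which has 4 cycles (counting 1-cycles).

4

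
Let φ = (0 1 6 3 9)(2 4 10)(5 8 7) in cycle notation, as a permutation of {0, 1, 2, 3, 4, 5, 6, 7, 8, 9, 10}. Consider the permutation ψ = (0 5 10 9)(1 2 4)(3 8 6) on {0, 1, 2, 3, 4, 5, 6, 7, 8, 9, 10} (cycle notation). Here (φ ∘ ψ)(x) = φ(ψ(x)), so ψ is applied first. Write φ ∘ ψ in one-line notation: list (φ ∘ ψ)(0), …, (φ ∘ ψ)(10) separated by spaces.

For each element, apply ψ then φ: 0 → 5 → 8; 1 → 2 → 4; 2 → 4 → 10; 3 → 8 → 7; 4 → 1 → 6; 5 → 10 → 2; 6 → 3 → 9; 7 → 7 → 5; 8 → 6 → 3; 9 → 0 → 1; 10 → 9 → 0.
So φ ∘ ψ in one-line form is 8 4 10 7 6 2 9 5 3 1 0.

8 4 10 7 6 2 9 5 3 1 0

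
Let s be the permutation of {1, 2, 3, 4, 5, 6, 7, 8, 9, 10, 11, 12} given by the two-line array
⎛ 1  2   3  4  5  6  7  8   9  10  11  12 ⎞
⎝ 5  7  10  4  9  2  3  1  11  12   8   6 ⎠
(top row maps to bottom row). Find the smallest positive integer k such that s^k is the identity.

30

The disjoint-cycle form of s has cycle lengths 6, 5, 1.
The order is lcm(6, 5) = 30.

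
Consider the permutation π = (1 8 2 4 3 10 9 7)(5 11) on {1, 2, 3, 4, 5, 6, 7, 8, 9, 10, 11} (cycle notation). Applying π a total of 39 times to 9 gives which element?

9 lies in the 8-cycle (1 8 2 4 3 10 9 7).
On an 8-cycle, π^8 is the identity, so π^39 = π^7 there (39 ≡ 7 mod 8).
Advancing 7 steps from 9: 9 → 7 → 1 → 8 → 2 → 4 → 3 → 10.

10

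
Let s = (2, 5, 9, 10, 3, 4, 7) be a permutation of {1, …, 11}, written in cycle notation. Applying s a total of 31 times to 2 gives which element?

2 lies in the 7-cycle (2, 5, 9, 10, 3, 4, 7).
On a 7-cycle, s^7 is the identity, so s^31 = s^3 there (31 ≡ 3 mod 7).
Stepping 3 places around the cycle: 2 → 5 → 9 → 10.

10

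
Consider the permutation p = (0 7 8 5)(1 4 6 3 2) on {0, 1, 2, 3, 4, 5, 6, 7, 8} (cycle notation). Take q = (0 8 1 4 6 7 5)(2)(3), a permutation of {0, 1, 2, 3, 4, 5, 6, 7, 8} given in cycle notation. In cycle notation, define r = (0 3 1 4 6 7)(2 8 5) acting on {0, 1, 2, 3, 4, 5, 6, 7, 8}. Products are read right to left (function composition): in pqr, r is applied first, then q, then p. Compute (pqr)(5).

Chase 5: r(5) = 2; q(2) = 2; p(2) = 1. Hence (pqr)(5) = 1.

1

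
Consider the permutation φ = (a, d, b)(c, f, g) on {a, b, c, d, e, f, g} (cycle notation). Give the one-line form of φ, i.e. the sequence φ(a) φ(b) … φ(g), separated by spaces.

d a f b e g c

Image by image: a↦d, b↦a, c↦f, d↦b, e↦e, f↦g, g↦c.
Listing these in domain order gives d a f b e g c.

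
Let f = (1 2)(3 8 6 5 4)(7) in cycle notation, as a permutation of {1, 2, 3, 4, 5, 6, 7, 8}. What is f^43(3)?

5

3 lies in the 5-cycle (3 8 6 5 4).
Since the cycle has length 5, f^43 acts on it the same as f^3 (43 mod 5 = 3).
Stepping 3 places around the cycle: 3 → 8 → 6 → 5.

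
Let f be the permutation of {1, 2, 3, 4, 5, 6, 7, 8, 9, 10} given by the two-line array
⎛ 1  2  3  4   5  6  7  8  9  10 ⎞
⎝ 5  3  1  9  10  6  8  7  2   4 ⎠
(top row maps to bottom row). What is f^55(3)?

2

Tracing 3 → 1 → … returns to 3 after 7 steps, so 3 lies in a 7-cycle (1 5 10 4 9 2 3).
Since the cycle has length 7, f^55 acts on it the same as f^6 (55 mod 7 = 6).
Advancing 6 steps from 3: 3 → 1 → 5 → 10 → 4 → 9 → 2.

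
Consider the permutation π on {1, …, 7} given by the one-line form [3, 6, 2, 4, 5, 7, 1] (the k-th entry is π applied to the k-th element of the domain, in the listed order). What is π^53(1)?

Tracing 1 → 3 → … returns to 1 after 5 steps, so 1 lies in a 5-cycle (1, 3, 2, 6, 7).
Powers repeat with period 5 on this cycle, and 53 mod 5 = 3, so π^53(1) = π^3(1).
Advancing 3 steps from 1: 1 → 3 → 2 → 6.

6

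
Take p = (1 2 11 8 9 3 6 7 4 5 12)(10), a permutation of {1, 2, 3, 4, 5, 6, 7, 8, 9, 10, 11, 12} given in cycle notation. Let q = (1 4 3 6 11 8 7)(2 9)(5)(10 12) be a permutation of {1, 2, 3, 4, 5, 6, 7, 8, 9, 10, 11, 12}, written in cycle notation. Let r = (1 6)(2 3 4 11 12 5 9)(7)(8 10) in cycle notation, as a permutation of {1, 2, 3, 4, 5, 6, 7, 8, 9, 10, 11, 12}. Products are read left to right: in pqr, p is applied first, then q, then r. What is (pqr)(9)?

Apply the permutations in order: p(9) = 3, then q(3) = 6, then r(6) = 1. So (pqr)(9) = 1.

1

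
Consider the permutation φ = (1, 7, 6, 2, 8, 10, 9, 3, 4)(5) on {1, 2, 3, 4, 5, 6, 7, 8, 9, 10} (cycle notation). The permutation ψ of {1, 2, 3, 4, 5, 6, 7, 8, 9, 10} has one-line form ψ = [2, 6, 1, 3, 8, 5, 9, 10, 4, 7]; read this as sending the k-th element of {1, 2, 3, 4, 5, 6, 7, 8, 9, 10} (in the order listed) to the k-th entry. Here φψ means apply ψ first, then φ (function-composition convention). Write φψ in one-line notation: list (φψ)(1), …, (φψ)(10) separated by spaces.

(φψ)(x) = φ(ψ(x)). Computing each image: φ(ψ(1)) = φ(2) = 8, φ(ψ(2)) = φ(6) = 2, φ(ψ(3)) = φ(1) = 7, φ(ψ(4)) = φ(3) = 4, φ(ψ(5)) = φ(8) = 10, φ(ψ(6)) = φ(5) = 5, φ(ψ(7)) = φ(9) = 3, φ(ψ(8)) = φ(10) = 9, φ(ψ(9)) = φ(4) = 1, φ(ψ(10)) = φ(7) = 6.
Hence φψ = [8 2 7 4 10 5 3 9 1 6].

8 2 7 4 10 5 3 9 1 6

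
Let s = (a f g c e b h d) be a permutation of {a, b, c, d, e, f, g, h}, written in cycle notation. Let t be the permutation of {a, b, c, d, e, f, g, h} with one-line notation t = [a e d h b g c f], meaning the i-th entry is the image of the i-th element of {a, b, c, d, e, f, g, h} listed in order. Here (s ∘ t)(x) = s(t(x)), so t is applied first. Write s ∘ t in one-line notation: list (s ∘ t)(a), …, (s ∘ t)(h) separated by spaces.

(s ∘ t)(x) = s(t(x)). Computing each image: s(t(a)) = s(a) = f, s(t(b)) = s(e) = b, s(t(c)) = s(d) = a, s(t(d)) = s(h) = d, s(t(e)) = s(b) = h, s(t(f)) = s(g) = c, s(t(g)) = s(c) = e, s(t(h)) = s(f) = g.
Hence s ∘ t = [f b a d h c e g].

f b a d h c e g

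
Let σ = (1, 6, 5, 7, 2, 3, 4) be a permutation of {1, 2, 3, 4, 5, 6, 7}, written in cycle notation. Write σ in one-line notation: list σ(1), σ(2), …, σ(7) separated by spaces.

Each element maps to the next entry in its cycle (wrapping to the front): 1→6, 2→3, 3→4, 4→1, 5→7, 6→5, 7→2.
So the one-line form is 6 3 4 1 7 5 2.

6 3 4 1 7 5 2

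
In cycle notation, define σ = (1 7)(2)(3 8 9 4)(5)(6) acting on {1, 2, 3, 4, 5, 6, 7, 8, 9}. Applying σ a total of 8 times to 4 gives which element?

4

4 lies in the 4-cycle (3 8 9 4).
On a 4-cycle, σ^4 is the identity, so σ^8 = σ^0 there (8 ≡ 0 mod 4).
So σ^8(4) = 4.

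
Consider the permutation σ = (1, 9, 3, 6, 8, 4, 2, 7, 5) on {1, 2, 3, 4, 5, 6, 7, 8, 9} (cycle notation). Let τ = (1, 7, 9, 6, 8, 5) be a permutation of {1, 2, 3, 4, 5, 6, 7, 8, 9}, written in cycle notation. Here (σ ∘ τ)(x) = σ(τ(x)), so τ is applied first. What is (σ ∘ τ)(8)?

1

τ(8) = 5, then σ(5) = 1; composing gives (σ ∘ τ)(8) = 1.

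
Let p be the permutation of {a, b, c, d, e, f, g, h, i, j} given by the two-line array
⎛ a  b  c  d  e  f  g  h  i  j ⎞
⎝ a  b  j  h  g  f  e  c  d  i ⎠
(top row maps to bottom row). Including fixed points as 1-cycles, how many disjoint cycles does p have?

The cycle decomposition is (a)(b)(c j i d h)(e g)(f), which has 5 cycles (counting 1-cycles).

5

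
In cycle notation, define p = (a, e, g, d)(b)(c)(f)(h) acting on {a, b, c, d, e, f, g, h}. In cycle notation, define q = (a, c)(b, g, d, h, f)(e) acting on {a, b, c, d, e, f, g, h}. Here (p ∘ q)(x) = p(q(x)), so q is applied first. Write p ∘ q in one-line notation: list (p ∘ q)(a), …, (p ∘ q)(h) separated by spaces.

c d e h g b a f

For each element, apply q then p: a → c → c; b → g → d; c → a → e; d → h → h; e → e → g; f → b → b; g → d → a; h → f → f.
So p ∘ q in one-line form is c d e h g b a f.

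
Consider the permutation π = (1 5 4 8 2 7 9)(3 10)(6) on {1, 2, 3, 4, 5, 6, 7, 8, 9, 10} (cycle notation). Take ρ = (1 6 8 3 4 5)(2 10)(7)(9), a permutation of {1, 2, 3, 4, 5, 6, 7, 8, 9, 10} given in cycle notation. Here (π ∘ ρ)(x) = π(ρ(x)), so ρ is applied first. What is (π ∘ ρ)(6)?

(π ∘ ρ)(6) = π(ρ(6)). ρ(6) = 8, then π(8) = 2. So (π ∘ ρ)(6) = 2.

2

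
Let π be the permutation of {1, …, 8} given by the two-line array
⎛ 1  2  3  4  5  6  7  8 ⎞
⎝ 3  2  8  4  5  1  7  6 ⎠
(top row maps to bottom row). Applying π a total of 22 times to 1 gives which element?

Tracing 1 → 3 → … returns to 1 after 4 steps, so 1 lies in a 4-cycle (1, 3, 8, 6).
Since the cycle has length 4, π^22 acts on it the same as π^2 (22 mod 4 = 2).
Advancing 2 steps from 1: 1 → 3 → 8.

8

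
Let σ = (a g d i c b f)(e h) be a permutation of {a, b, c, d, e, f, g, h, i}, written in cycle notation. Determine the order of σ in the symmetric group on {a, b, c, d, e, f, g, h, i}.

The disjoint cycles have lengths 7, 2.
The order of σ is the least common multiple of its cycle lengths: lcm(7, 2) = 14.

14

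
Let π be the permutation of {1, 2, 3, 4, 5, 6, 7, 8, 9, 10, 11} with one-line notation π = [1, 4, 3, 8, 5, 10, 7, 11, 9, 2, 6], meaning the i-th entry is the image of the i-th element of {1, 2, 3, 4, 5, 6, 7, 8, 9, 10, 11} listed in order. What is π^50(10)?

Tracing 10 → 2 → … returns to 10 after 6 steps, so 10 lies in a 6-cycle (2 4 8 11 6 10).
Powers repeat with period 6 on this cycle, and 50 mod 6 = 2, so π^50(10) = π^2(10).
Stepping 2 places around the cycle: 10 → 2 → 4.

4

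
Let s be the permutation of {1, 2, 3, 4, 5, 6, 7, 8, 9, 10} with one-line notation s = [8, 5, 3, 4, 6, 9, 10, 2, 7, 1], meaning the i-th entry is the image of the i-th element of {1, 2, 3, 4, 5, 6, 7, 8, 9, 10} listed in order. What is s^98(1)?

2

Tracing 1 → 8 → … returns to 1 after 8 steps, so 1 lies in an 8-cycle (1 8 2 5 6 9 7 10).
Since the cycle has length 8, s^98 acts on it the same as s^2 (98 mod 8 = 2).
Stepping 2 places around the cycle: 1 → 8 → 2.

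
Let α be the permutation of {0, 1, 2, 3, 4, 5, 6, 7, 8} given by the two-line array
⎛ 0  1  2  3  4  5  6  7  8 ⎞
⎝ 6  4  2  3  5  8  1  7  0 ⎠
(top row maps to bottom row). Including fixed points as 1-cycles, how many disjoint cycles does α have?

4

The cycle decomposition is (0 6 1 4 5 8)(2)(3)(7), which has 4 cycles (counting 1-cycles).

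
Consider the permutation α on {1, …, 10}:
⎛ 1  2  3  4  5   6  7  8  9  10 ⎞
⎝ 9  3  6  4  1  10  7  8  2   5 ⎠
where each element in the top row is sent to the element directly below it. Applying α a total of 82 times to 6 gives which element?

2

Tracing 6 → 10 → … returns to 6 after 7 steps, so 6 lies in a 7-cycle (1, 9, 2, 3, 6, 10, 5).
On a 7-cycle, α^7 is the identity, so α^82 = α^5 there (82 ≡ 5 mod 7).
Advancing 5 steps from 6: 6 → 10 → 5 → 1 → 9 → 2.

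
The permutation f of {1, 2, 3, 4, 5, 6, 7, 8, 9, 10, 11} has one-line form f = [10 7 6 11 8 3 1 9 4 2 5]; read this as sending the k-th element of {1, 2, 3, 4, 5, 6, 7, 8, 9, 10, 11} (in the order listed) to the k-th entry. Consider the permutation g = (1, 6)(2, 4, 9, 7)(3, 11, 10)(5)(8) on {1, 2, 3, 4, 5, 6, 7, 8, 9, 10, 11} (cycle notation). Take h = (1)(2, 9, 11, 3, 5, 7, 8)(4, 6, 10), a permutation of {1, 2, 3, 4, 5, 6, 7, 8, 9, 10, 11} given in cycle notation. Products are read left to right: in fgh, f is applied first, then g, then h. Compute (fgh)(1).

(fgh)(1) = h(g(f(1))). f(1) = 10, then g(10) = 3, then h(3) = 5, so the result is 5.

5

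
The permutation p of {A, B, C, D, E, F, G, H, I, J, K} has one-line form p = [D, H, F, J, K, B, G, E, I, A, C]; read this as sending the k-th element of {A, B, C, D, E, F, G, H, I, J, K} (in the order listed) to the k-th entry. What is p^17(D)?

A

Tracing D → J → … returns to D after 3 steps, so D lies in a 3-cycle (A, D, J).
Powers repeat with period 3 on this cycle, and 17 mod 3 = 2, so p^17(D) = p^2(D).
Advancing 2 steps from D: D → J → A.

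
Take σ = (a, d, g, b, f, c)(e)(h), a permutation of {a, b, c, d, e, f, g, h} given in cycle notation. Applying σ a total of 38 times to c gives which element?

c lies in the 6-cycle (a, d, g, b, f, c).
Since the cycle has length 6, σ^38 acts on it the same as σ^2 (38 mod 6 = 2).
Stepping 2 places around the cycle: c → a → d.

d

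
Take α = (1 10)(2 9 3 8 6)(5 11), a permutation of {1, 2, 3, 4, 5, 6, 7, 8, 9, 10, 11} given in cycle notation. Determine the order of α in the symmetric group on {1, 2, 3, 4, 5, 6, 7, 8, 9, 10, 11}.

10

The disjoint cycles have lengths 5, 2, 2, 1, 1.
The order is lcm(5, 2, 2) = 10.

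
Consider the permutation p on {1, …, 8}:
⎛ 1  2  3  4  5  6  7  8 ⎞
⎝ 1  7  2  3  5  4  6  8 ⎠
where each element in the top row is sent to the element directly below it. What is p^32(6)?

Tracing 6 → 4 → … returns to 6 after 5 steps, so 6 lies in a 5-cycle (2 7 6 4 3).
On a 5-cycle, p^5 is the identity, so p^32 = p^2 there (32 ≡ 2 mod 5).
Stepping 2 places around the cycle: 6 → 4 → 3.

3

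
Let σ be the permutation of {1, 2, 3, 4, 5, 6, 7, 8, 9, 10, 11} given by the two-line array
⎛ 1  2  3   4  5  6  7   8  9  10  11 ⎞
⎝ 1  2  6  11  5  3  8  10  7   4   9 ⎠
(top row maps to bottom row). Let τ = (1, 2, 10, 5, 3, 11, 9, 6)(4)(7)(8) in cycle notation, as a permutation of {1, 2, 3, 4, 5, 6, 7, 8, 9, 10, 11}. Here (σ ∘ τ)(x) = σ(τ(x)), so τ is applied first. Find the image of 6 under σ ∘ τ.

1

First apply τ: τ(6) = 1, then σ(1) = 1. Thus (σ ∘ τ)(6) = 1.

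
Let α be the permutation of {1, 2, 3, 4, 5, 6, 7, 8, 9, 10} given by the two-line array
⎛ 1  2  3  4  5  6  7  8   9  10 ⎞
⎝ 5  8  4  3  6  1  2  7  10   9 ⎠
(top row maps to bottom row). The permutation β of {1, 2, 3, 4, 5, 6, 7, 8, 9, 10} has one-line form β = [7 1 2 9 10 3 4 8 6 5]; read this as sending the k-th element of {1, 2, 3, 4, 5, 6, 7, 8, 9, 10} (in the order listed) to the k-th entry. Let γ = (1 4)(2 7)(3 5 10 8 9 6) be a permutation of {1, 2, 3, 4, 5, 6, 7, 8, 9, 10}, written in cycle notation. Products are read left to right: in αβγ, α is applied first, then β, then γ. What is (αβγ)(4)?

Apply the permutations in order: α(4) = 3, then β(3) = 2, then γ(2) = 7. So (αβγ)(4) = 7.

7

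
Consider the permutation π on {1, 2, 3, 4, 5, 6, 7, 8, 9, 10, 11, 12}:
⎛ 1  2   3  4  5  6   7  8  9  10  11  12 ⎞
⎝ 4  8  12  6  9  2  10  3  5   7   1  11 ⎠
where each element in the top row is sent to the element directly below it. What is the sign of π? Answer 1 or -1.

In disjoint-cycle form the cycle lengths are 8, 2, 2.
A cycle is odd iff its length is even; π has 3 even-length cycles, so sgn(π) = (−1)^3 and π is odd.

-1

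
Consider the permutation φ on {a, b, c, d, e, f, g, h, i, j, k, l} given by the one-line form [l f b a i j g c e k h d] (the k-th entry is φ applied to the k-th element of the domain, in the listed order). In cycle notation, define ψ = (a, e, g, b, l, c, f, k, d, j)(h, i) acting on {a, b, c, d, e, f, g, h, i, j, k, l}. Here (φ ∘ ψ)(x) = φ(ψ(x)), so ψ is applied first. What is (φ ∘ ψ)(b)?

d

(φ ∘ ψ)(b) = φ(ψ(b)). ψ(b) = l, then φ(l) = d. So (φ ∘ ψ)(b) = d.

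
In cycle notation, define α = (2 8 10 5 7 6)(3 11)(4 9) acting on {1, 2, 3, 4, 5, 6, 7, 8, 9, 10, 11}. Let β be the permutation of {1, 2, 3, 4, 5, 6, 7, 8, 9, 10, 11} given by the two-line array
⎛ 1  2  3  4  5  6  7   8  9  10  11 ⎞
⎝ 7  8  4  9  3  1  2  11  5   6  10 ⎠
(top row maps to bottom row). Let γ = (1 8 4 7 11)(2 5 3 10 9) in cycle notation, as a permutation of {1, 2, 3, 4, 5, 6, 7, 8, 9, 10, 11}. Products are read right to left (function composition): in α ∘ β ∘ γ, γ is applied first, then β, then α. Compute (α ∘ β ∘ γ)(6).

(α ∘ β ∘ γ)(6) = α(β(γ(6))). γ(6) = 6, then β(6) = 1, then α(1) = 1, so the result is 1.

1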